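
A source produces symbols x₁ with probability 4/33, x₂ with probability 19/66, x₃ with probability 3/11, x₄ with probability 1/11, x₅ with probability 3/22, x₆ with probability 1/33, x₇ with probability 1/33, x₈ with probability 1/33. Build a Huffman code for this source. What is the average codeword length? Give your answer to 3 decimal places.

Repeatedly combine the two least-probable nodes; the expected code length is the sum of the merged weights.
merge 1/33 + 1/33 → 2/33
merge 1/33 + 2/33 → 1/11
merge 1/11 + 1/11 → 2/11
merge 4/33 + 3/22 → 17/66
merge 2/11 + 17/66 → 29/66
merge 3/11 + 19/66 → 37/66
merge 29/66 + 37/66 → 1
L = 2/33 + 1/11 + 2/11 + 17/66 + 29/66 + 37/66 + 1 = 57/22 ≈ 2.591 bits/symbol.

2.591 bits/symbol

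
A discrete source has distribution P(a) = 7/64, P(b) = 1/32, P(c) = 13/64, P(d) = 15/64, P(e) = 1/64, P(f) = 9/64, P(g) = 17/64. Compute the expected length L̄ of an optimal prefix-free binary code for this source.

2.5 bits/symbol

Repeatedly combine the two least-probable nodes; the expected code length is the sum of the merged weights.
merge 1/64 + 1/32 → 3/64
merge 3/64 + 7/64 → 5/32
merge 9/64 + 5/32 → 19/64
merge 13/64 + 15/64 → 7/16
merge 17/64 + 19/64 → 9/16
merge 7/16 + 9/16 → 1
L = 3/64 + 5/32 + 19/64 + 7/16 + 9/16 + 1 = 5/2 = 2.5 bits/symbol.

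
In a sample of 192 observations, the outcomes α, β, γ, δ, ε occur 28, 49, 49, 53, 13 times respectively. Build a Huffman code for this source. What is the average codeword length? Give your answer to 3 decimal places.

2.214 bits/symbol

Probabilities are the counts divided by 192.
Repeatedly combine the two least-probable nodes; the expected code length is the sum of the merged weights.
merge 13/192 + 7/48 → 41/192
merge 41/192 + 49/192 → 15/32
merge 49/192 + 53/192 → 17/32
merge 15/32 + 17/32 → 1
L = 41/192 + 15/32 + 17/32 + 1 = 425/192 ≈ 2.214 bits/symbol.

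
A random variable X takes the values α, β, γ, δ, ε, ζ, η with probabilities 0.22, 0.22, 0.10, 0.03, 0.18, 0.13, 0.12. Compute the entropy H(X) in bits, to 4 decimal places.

H = −Σ pᵢ log₂ pᵢ.
−0.22·log₂(0.22) = 0.4806
−0.22·log₂(0.22) = 0.4806
−0.10·log₂(0.10) = 0.3322
−0.03·log₂(0.03) = 0.1518
−0.18·log₂(0.18) = 0.4453
−0.13·log₂(0.13) = 0.3826
−0.12·log₂(0.12) = 0.3671
Sum ≈ 2.6401 → 2.6401 bits.

2.6401 bits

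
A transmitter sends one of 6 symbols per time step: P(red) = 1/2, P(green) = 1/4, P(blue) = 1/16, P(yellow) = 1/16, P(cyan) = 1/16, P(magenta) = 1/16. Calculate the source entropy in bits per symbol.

2 bits

Each probability is a power of 1/2, so log₂(1/p) is an integer.
H = Σ p·log₂(1/p) = 1/2·1 + 1/4·2 + 1/16·4 + 1/16·4 + 1/16·4 + 1/16·4 = 2 bits.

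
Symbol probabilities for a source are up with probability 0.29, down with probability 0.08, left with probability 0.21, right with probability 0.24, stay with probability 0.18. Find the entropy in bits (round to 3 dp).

2.222 bits

H = −Σ pᵢ log₂ pᵢ.
−0.29·log₂(0.29) = 0.5179
−0.08·log₂(0.08) = 0.2915
−0.21·log₂(0.21) = 0.4728
−0.24·log₂(0.24) = 0.4941
−0.18·log₂(0.18) = 0.4453
Sum ≈ 2.2217 → 2.222 bits.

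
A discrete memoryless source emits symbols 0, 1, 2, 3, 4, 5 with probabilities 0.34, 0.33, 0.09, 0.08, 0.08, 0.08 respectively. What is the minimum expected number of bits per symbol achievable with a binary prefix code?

2.32 bits/symbol

Repeatedly combine the two least-probable nodes; the expected code length is the sum of the merged weights.
merge 2/25 + 2/25 → 4/25
merge 2/25 + 9/100 → 17/100
merge 4/25 + 17/100 → 33/100
merge 33/100 + 33/100 → 33/50
merge 17/50 + 33/50 → 1
L = 4/25 + 17/100 + 33/100 + 33/50 + 1 = 58/25 = 2.32 bits/symbol.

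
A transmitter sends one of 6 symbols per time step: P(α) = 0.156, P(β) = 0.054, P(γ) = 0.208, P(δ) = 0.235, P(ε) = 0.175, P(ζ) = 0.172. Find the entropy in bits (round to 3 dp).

H = −Σ pᵢ log₂ pᵢ.
−0.156·log₂(0.156) = 0.4181
−0.054·log₂(0.054) = 0.2274
−0.208·log₂(0.208) = 0.4712
−0.235·log₂(0.235) = 0.4910
−0.175·log₂(0.175) = 0.4401
−0.172·log₂(0.172) = 0.4368
Sum ≈ 2.4845 → 2.485 bits.

2.485 bits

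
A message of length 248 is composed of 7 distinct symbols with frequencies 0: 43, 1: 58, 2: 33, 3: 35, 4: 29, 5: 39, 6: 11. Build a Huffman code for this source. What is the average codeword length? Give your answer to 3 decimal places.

Probabilities are the counts divided by 248.
Repeatedly combine the two least-probable nodes; the expected code length is the sum of the merged weights.
merge 11/248 + 29/248 → 5/31
merge 33/248 + 35/248 → 17/62
merge 39/248 + 5/31 → 79/248
merge 43/248 + 29/124 → 101/248
merge 17/62 + 79/248 → 147/248
merge 101/248 + 147/248 → 1
L = 5/31 + 17/62 + 79/248 + 101/248 + 147/248 + 1 = 683/248 ≈ 2.754 bits/symbol.

2.754 bits/symbol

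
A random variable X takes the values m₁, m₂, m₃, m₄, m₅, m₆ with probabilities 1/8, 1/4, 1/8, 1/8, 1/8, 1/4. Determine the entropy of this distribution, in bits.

2.5 bits

Each probability is a power of 1/2, so log₂(1/p) is an integer.
H = Σ p·log₂(1/p) = 1/8·3 + 1/4·2 + 1/8·3 + 1/8·3 + 1/8·3 + 1/4·2 = 2.5 bits.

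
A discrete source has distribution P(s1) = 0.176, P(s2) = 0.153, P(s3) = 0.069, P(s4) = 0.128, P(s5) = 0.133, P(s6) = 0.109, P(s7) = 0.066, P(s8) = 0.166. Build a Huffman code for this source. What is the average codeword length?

Repeatedly combine the two least-probable nodes; the expected code length is the sum of the merged weights.
merge 33/500 + 69/1000 → 27/200
merge 109/1000 + 16/125 → 237/1000
merge 133/1000 + 27/200 → 67/250
merge 153/1000 + 83/500 → 319/1000
merge 22/125 + 237/1000 → 413/1000
merge 67/250 + 319/1000 → 587/1000
merge 413/1000 + 587/1000 → 1
L = 27/200 + 237/1000 + 67/250 + 319/1000 + 413/1000 + 587/1000 + 1 = 2959/1000 = 2.959 bits/symbol.

2.959 bits/symbol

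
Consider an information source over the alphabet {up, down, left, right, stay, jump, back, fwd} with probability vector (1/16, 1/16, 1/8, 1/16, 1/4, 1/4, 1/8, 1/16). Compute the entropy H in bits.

Each probability is a power of 1/2, so log₂(1/p) is an integer.
H = Σ p·log₂(1/p) = 1/16·4 + 1/16·4 + 1/8·3 + 1/16·4 + 1/4·2 + 1/4·2 + 1/8·3 + 1/16·4 = 2.75 bits.

2.75 bits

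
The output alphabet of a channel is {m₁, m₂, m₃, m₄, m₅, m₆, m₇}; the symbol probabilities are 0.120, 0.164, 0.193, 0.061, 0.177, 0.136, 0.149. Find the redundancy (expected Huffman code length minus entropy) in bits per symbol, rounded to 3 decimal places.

Entropy H = −Σ p log₂ p ≈ 2.7419 bits.
Huffman merges: 61/1000+3/25→181/1000; 17/125+149/1000→57/200; 41/250+177/1000→341/1000; 181/1000+193/1000→187/500; 57/200+341/1000→313/500; 187/500+313/500→1. L = 2807/1000 ≈ 2.8070.
L − H = 2.8070 − 2.7419 = 0.065 bits.

0.065 bits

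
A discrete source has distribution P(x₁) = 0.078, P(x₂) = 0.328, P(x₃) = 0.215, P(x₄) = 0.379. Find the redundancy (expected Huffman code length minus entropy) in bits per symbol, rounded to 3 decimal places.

0.092 bits

Entropy H = −Σ p log₂ p ≈ 1.8218 bits.
Huffman merges: 39/500+43/200→293/1000; 293/1000+41/125→621/1000; 379/1000+621/1000→1. L = 957/500 ≈ 1.9140.
L − H = 1.9140 − 1.8218 = 0.092 bits.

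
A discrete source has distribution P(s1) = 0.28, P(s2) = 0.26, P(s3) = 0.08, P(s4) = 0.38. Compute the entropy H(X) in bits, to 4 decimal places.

1.8415 bits

H = −Σ pᵢ log₂ pᵢ.
−0.28·log₂(0.28) = 0.5142
−0.26·log₂(0.26) = 0.5053
−0.08·log₂(0.08) = 0.2915
−0.38·log₂(0.38) = 0.5305
Sum ≈ 1.8415 → 1.8415 bits.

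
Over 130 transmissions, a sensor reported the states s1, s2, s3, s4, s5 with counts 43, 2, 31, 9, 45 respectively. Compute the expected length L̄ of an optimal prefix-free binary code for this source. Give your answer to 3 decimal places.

Probabilities are the counts divided by 130.
Repeatedly combine the two least-probable nodes; the expected code length is the sum of the merged weights.
merge 1/65 + 9/130 → 11/130
merge 11/130 + 31/130 → 21/65
merge 21/65 + 43/130 → 17/26
merge 9/26 + 17/26 → 1
L = 11/130 + 21/65 + 17/26 + 1 = 134/65 ≈ 2.062 bits/symbol.

2.062 bits/symbol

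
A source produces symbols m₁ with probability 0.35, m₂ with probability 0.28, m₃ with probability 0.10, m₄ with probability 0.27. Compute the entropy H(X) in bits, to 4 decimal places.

H = −Σ pᵢ log₂ pᵢ.
−0.35·log₂(0.35) = 0.5301
−0.28·log₂(0.28) = 0.5142
−0.10·log₂(0.10) = 0.3322
−0.27·log₂(0.27) = 0.5100
Sum ≈ 1.8865 → 1.8865 bits.

1.8865 bits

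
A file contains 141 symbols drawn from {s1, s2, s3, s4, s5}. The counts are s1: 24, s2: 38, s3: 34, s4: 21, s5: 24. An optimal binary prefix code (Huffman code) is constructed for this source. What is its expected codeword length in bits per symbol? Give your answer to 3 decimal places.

2.319 bits/symbol

Probabilities are the counts divided by 141.
Repeatedly combine the two least-probable nodes; the expected code length is the sum of the merged weights.
merge 7/47 + 8/47 → 15/47
merge 8/47 + 34/141 → 58/141
merge 38/141 + 15/47 → 83/141
merge 58/141 + 83/141 → 1
L = 15/47 + 58/141 + 83/141 + 1 = 109/47 ≈ 2.319 bits/symbol.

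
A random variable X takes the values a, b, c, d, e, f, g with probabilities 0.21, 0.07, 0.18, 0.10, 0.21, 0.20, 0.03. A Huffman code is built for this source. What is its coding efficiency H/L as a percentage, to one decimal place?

97.3%

Entropy H = −Σ p log₂ p ≈ 2.6079 bits.
Huffman merges: 3/100+7/100→1/10; 1/10+1/10→1/5; 9/50+1/5→19/50; 1/5+21/100→41/100; 21/100+19/50→59/100; 41/100+59/100→1. L = 67/25 ≈ 2.6800.
Efficiency = H/L = 2.6079/2.6800 = 97.3%.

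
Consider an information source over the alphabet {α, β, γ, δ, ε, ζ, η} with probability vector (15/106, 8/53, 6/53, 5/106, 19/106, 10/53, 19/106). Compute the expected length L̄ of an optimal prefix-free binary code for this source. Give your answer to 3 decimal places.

2.792 bits/symbol

Repeatedly combine the two least-probable nodes; the expected code length is the sum of the merged weights.
merge 5/106 + 6/53 → 17/106
merge 15/106 + 8/53 → 31/106
merge 17/106 + 19/106 → 18/53
merge 19/106 + 10/53 → 39/106
merge 31/106 + 18/53 → 67/106
merge 39/106 + 67/106 → 1
L = 17/106 + 31/106 + 18/53 + 39/106 + 67/106 + 1 = 148/53 ≈ 2.792 bits/symbol.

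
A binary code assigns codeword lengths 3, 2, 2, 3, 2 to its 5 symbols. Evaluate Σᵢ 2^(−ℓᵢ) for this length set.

With common denominator 2^3 = 8: Σ 2^(−ℓᵢ) = 1/8 + 2/8 + 2/8 + 1/8 + 2/8 = 8/8 = 1.

1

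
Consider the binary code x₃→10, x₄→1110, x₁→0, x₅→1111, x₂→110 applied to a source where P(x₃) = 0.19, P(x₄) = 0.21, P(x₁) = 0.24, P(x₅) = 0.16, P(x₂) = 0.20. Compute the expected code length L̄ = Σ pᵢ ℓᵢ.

L̄ = Σ pᵢ·ℓᵢ = 0.19·2 + 0.21·4 + 0.24·1 + 0.16·4 + 0.20·3 = 2.7 bits/symbol.

2.7 bits/symbol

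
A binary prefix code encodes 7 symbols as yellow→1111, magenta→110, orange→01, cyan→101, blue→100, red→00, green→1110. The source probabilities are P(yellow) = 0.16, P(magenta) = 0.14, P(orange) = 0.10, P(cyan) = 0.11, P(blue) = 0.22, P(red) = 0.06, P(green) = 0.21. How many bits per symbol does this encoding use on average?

L̄ = Σ pᵢ·ℓᵢ = 0.16·4 + 0.14·3 + 0.10·2 + 0.11·3 + 0.22·3 + 0.06·2 + 0.21·4 = 3.21 bits/symbol.

3.21 bits/symbol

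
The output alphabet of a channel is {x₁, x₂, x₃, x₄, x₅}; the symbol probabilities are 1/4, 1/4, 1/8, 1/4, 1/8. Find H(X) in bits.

Each probability is a power of 1/2, so log₂(1/p) is an integer.
H = Σ p·log₂(1/p) = 1/4·2 + 1/4·2 + 1/8·3 + 1/4·2 + 1/8·3 = 2.25 bits.

2.25 bits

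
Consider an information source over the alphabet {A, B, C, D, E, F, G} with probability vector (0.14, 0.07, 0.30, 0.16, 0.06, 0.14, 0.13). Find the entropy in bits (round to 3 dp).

H = −Σ pᵢ log₂ pᵢ.
−0.14·log₂(0.14) = 0.3971
−0.07·log₂(0.07) = 0.2686
−0.30·log₂(0.30) = 0.5211
−0.16·log₂(0.16) = 0.4230
−0.06·log₂(0.06) = 0.2435
−0.14·log₂(0.14) = 0.3971
−0.13·log₂(0.13) = 0.3826
Sum ≈ 2.6331 → 2.633 bits.

2.633 bits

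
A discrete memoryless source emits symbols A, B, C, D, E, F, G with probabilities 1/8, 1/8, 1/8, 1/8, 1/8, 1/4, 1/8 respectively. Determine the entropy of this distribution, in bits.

Each probability is a power of 1/2, so log₂(1/p) is an integer.
H = Σ p·log₂(1/p) = 1/8·3 + 1/8·3 + 1/8·3 + 1/8·3 + 1/8·3 + 1/4·2 + 1/8·3 = 2.75 bits.

2.75 bits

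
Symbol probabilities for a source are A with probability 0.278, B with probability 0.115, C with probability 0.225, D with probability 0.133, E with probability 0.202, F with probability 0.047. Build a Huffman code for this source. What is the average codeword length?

Repeatedly combine the two least-probable nodes; the expected code length is the sum of the merged weights.
merge 47/1000 + 23/200 → 81/500
merge 133/1000 + 81/500 → 59/200
merge 101/500 + 9/40 → 427/1000
merge 139/500 + 59/200 → 573/1000
merge 427/1000 + 573/1000 → 1
L = 81/500 + 59/200 + 427/1000 + 573/1000 + 1 = 2457/1000 = 2.457 bits/symbol.

2.457 bits/symbol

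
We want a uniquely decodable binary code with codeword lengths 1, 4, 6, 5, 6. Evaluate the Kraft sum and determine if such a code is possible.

0.625; yes

With common denominator 2^6 = 64: Σ 2^(−ℓᵢ) = 32/64 + 4/64 + 1/64 + 2/64 + 1/64 = 40/64 = 0.625.
Kraft's inequality requires Σ ≤ 1; here Σ = 0.625 ≤ 1, so such a prefix code exists.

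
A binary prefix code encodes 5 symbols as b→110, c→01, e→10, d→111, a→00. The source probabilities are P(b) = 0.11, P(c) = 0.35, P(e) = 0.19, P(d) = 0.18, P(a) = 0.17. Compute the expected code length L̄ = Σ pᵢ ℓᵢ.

L̄ = Σ pᵢ·ℓᵢ = 0.11·3 + 0.35·2 + 0.19·2 + 0.18·3 + 0.17·2 = 2.29 bits/symbol.

2.29 bits/symbol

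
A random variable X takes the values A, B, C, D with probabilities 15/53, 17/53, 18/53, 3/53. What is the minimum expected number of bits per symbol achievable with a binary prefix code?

2 bits/symbol

Repeatedly combine the two least-probable nodes; the expected code length is the sum of the merged weights.
merge 3/53 + 15/53 → 18/53
merge 17/53 + 18/53 → 35/53
merge 18/53 + 35/53 → 1
L = 18/53 + 35/53 + 1 = 2 bits/symbol.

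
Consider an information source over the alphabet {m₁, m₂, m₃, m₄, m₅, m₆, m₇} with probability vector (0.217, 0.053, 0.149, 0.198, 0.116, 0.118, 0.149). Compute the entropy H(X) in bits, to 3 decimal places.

2.708 bits

H = −Σ pᵢ log₂ pᵢ.
−0.217·log₂(0.217) = 0.4783
−0.053·log₂(0.053) = 0.2246
−0.149·log₂(0.149) = 0.4092
−0.198·log₂(0.198) = 0.4626
−0.116·log₂(0.116) = 0.3605
−0.118·log₂(0.118) = 0.3638
−0.149·log₂(0.149) = 0.4092
Sum ≈ 2.7083 → 2.708 bits.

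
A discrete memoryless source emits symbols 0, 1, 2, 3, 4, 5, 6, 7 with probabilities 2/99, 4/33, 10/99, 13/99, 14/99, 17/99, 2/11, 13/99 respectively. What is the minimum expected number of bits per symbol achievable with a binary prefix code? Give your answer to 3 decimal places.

Repeatedly combine the two least-probable nodes; the expected code length is the sum of the merged weights.
merge 2/99 + 10/99 → 4/33
merge 4/33 + 4/33 → 8/33
merge 13/99 + 13/99 → 26/99
merge 14/99 + 17/99 → 31/99
merge 2/11 + 8/33 → 14/33
merge 26/99 + 31/99 → 19/33
merge 14/33 + 19/33 → 1
L = 4/33 + 8/33 + 26/99 + 31/99 + 14/33 + 19/33 + 1 = 97/33 ≈ 2.939 bits/symbol.

2.939 bits/symbol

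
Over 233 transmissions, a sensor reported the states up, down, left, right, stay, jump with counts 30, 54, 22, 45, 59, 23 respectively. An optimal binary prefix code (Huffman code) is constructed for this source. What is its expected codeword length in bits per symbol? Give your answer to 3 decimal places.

Probabilities are the counts divided by 233.
Repeatedly combine the two least-probable nodes; the expected code length is the sum of the merged weights.
merge 22/233 + 23/233 → 45/233
merge 30/233 + 45/233 → 75/233
merge 45/233 + 54/233 → 99/233
merge 59/233 + 75/233 → 134/233
merge 99/233 + 134/233 → 1
L = 45/233 + 75/233 + 99/233 + 134/233 + 1 = 586/233 ≈ 2.515 bits/symbol.

2.515 bits/symbol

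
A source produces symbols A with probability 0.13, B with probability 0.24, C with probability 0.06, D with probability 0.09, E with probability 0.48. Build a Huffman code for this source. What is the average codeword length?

Repeatedly combine the two least-probable nodes; the expected code length is the sum of the merged weights.
merge 3/50 + 9/100 → 3/20
merge 13/100 + 3/20 → 7/25
merge 6/25 + 7/25 → 13/25
merge 12/25 + 13/25 → 1
L = 3/20 + 7/25 + 13/25 + 1 = 39/20 = 1.95 bits/symbol.

1.95 bits/symbol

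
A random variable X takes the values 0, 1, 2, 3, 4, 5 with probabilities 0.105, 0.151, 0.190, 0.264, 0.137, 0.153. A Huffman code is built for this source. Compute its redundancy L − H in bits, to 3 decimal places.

Entropy H = −Σ p log₂ p ≈ 2.5230 bits.
Huffman merges: 21/200+137/1000→121/500; 151/1000+153/1000→38/125; 19/100+121/500→54/125; 33/125+38/125→71/125; 54/125+71/125→1. L = 1273/500 ≈ 2.5460.
L − H = 2.5460 − 2.5230 = 0.023 bits.

0.023 bits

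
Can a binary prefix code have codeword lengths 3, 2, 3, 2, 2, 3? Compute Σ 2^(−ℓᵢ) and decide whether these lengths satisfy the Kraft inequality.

With common denominator 2^3 = 8: Σ 2^(−ℓᵢ) = 1/8 + 2/8 + 1/8 + 2/8 + 2/8 + 1/8 = 9/8 = 1.125.
Kraft's inequality requires Σ ≤ 1; here Σ = 1.125 > 1, so no such prefix code exists.

1.125; no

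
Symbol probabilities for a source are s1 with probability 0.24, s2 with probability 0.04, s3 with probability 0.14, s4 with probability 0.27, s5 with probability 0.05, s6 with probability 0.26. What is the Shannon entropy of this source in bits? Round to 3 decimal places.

H = −Σ pᵢ log₂ pᵢ.
−0.24·log₂(0.24) = 0.4941
−0.04·log₂(0.04) = 0.1858
−0.14·log₂(0.14) = 0.3971
−0.27·log₂(0.27) = 0.5100
−0.05·log₂(0.05) = 0.2161
−0.26·log₂(0.26) = 0.5053
Sum ≈ 2.3084 → 2.308 bits.

2.308 bits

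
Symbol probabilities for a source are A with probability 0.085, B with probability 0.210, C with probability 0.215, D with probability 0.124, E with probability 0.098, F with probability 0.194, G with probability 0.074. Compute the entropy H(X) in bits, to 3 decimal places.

2.691 bits

H = −Σ pᵢ log₂ pᵢ.
−0.085·log₂(0.085) = 0.3023
−0.210·log₂(0.210) = 0.4728
−0.215·log₂(0.215) = 0.4768
−0.124·log₂(0.124) = 0.3734
−0.098·log₂(0.098) = 0.3284
−0.194·log₂(0.194) = 0.4590
−0.074·log₂(0.074) = 0.2780
Sum ≈ 2.6907 → 2.691 bits.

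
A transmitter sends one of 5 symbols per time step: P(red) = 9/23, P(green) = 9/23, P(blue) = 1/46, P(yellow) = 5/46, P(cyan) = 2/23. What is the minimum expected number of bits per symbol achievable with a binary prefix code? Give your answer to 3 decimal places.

Repeatedly combine the two least-probable nodes; the expected code length is the sum of the merged weights.
merge 1/46 + 2/23 → 5/46
merge 5/46 + 5/46 → 5/23
merge 5/23 + 9/23 → 14/23
merge 9/23 + 14/23 → 1
L = 5/46 + 5/23 + 14/23 + 1 = 89/46 ≈ 1.935 bits/symbol.

1.935 bits/symbol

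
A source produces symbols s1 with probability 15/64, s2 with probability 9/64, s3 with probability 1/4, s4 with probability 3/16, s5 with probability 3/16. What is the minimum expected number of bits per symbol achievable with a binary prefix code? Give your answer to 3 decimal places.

2.328 bits/symbol

Repeatedly combine the two least-probable nodes; the expected code length is the sum of the merged weights.
merge 9/64 + 3/16 → 21/64
merge 3/16 + 15/64 → 27/64
merge 1/4 + 21/64 → 37/64
merge 27/64 + 37/64 → 1
L = 21/64 + 27/64 + 37/64 + 1 = 149/64 ≈ 2.328 bits/symbol.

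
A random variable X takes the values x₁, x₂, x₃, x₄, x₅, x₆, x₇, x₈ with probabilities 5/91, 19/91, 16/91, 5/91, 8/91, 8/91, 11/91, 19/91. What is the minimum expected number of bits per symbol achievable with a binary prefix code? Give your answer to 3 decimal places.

2.868 bits/symbol

Repeatedly combine the two least-probable nodes; the expected code length is the sum of the merged weights.
merge 5/91 + 5/91 → 10/91
merge 8/91 + 8/91 → 16/91
merge 10/91 + 11/91 → 3/13
merge 16/91 + 16/91 → 32/91
merge 19/91 + 19/91 → 38/91
merge 3/13 + 32/91 → 53/91
merge 38/91 + 53/91 → 1
L = 10/91 + 16/91 + 3/13 + 32/91 + 38/91 + 53/91 + 1 = 261/91 ≈ 2.868 bits/symbol.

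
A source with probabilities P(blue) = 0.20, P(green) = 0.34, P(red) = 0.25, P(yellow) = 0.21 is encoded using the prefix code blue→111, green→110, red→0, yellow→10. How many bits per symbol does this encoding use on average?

L̄ = Σ pᵢ·ℓᵢ = 0.20·3 + 0.34·3 + 0.25·1 + 0.21·2 = 2.29 bits/symbol.

2.29 bits/symbol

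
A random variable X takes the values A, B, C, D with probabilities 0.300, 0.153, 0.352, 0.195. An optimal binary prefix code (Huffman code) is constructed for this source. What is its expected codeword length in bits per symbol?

1.996 bits/symbol

Repeatedly combine the two least-probable nodes; the expected code length is the sum of the merged weights.
merge 153/1000 + 39/200 → 87/250
merge 3/10 + 87/250 → 81/125
merge 44/125 + 81/125 → 1
L = 87/250 + 81/125 + 1 = 499/250 = 1.996 bits/symbol.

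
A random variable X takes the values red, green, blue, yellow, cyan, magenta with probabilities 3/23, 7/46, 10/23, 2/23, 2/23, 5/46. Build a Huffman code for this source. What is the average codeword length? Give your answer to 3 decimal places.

Repeatedly combine the two least-probable nodes; the expected code length is the sum of the merged weights.
merge 2/23 + 2/23 → 4/23
merge 5/46 + 3/23 → 11/46
merge 7/46 + 4/23 → 15/46
merge 11/46 + 15/46 → 13/23
merge 10/23 + 13/23 → 1
L = 4/23 + 11/46 + 15/46 + 13/23 + 1 = 53/23 ≈ 2.304 bits/symbol.

2.304 bits/symbol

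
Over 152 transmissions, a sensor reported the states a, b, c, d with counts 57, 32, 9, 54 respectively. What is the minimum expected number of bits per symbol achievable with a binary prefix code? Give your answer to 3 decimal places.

Probabilities are the counts divided by 152.
Repeatedly combine the two least-probable nodes; the expected code length is the sum of the merged weights.
merge 9/152 + 4/19 → 41/152
merge 41/152 + 27/76 → 5/8
merge 3/8 + 5/8 → 1
L = 41/152 + 5/8 + 1 = 36/19 ≈ 1.895 bits/symbol.

1.895 bits/symbol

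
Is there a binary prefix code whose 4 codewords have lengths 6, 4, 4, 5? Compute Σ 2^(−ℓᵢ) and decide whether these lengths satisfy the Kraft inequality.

With common denominator 2^6 = 64: Σ 2^(−ℓᵢ) = 1/64 + 4/64 + 4/64 + 2/64 = 11/64 = 0.171875.
Kraft's inequality requires Σ ≤ 1; here Σ = 0.171875 ≤ 1, so such a prefix code exists.

0.171875; yes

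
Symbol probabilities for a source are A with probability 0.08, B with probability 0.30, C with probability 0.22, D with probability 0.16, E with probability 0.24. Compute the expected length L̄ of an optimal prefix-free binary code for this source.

Repeatedly combine the two least-probable nodes; the expected code length is the sum of the merged weights.
merge 2/25 + 4/25 → 6/25
merge 11/50 + 6/25 → 23/50
merge 6/25 + 3/10 → 27/50
merge 23/50 + 27/50 → 1
L = 6/25 + 23/50 + 27/50 + 1 = 56/25 = 2.24 bits/symbol.

2.24 bits/symbol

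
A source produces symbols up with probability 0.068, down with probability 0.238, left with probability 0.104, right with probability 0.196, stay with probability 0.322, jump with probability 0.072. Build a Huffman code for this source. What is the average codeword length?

Repeatedly combine the two least-probable nodes; the expected code length is the sum of the merged weights.
merge 17/250 + 9/125 → 7/50
merge 13/125 + 7/50 → 61/250
merge 49/250 + 119/500 → 217/500
merge 61/250 + 161/500 → 283/500
merge 217/500 + 283/500 → 1
L = 7/50 + 61/250 + 217/500 + 283/500 + 1 = 298/125 = 2.384 bits/symbol.

2.384 bits/symbol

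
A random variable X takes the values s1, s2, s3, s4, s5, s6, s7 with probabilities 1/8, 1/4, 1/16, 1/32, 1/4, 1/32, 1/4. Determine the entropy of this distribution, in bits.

Each probability is a power of 1/2, so log₂(1/p) is an integer.
H = Σ p·log₂(1/p) = 1/8·3 + 1/4·2 + 1/16·4 + 1/32·5 + 1/4·2 + 1/32·5 + 1/4·2 = 2.4375 bits.

2.4375 bits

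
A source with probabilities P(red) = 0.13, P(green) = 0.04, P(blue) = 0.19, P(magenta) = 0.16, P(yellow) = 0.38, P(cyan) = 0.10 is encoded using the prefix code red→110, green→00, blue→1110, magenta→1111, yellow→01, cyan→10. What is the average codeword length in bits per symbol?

L̄ = Σ pᵢ·ℓᵢ = 0.13·3 + 0.04·2 + 0.19·4 + 0.16·4 + 0.38·2 + 0.10·2 = 2.83 bits/symbol.

2.83 bits/symbol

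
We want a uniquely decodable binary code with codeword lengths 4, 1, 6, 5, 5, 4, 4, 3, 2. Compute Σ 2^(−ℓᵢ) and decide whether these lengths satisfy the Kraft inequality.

1.140625; no

With common denominator 2^6 = 64: Σ 2^(−ℓᵢ) = 4/64 + 32/64 + 1/64 + 2/64 + 2/64 + 4/64 + 4/64 + 8/64 + 16/64 = 73/64 = 1.140625.
Kraft's inequality requires Σ ≤ 1; here Σ = 1.140625 > 1, so no such prefix code exists.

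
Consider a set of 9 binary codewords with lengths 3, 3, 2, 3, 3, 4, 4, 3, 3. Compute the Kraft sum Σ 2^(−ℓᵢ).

1.125

With common denominator 2^4 = 16: Σ 2^(−ℓᵢ) = 2/16 + 2/16 + 4/16 + 2/16 + 2/16 + 1/16 + 1/16 + 2/16 + 2/16 = 18/16 = 1.125.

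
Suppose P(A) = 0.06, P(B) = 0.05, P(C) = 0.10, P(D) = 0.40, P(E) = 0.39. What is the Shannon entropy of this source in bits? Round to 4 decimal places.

H = −Σ pᵢ log₂ pᵢ.
−0.06·log₂(0.06) = 0.2435
−0.05·log₂(0.05) = 0.2161
−0.10·log₂(0.10) = 0.3322
−0.40·log₂(0.40) = 0.5288
−0.39·log₂(0.39) = 0.5298
Sum ≈ 1.8504 → 1.8504 bits.

1.8504 bits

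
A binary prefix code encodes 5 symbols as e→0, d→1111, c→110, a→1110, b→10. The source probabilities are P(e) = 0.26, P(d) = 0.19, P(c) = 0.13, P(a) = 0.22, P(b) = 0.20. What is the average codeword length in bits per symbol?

2.69 bits/symbol

L̄ = Σ pᵢ·ℓᵢ = 0.26·1 + 0.19·4 + 0.13·3 + 0.22·4 + 0.20·2 = 2.69 bits/symbol.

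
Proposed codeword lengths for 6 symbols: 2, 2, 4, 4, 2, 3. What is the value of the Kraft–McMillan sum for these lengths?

With common denominator 2^4 = 16: Σ 2^(−ℓᵢ) = 4/16 + 4/16 + 1/16 + 1/16 + 4/16 + 2/16 = 16/16 = 1.

1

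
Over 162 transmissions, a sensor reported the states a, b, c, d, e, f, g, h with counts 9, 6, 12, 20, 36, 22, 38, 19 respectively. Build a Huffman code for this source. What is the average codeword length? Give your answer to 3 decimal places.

2.802 bits/symbol

Probabilities are the counts divided by 162.
Repeatedly combine the two least-probable nodes; the expected code length is the sum of the merged weights.
merge 1/27 + 1/18 → 5/54
merge 2/27 + 5/54 → 1/6
merge 19/162 + 10/81 → 13/54
merge 11/81 + 1/6 → 49/162
merge 2/9 + 19/81 → 37/81
merge 13/54 + 49/162 → 44/81
merge 37/81 + 44/81 → 1
L = 5/54 + 1/6 + 13/54 + 49/162 + 37/81 + 44/81 + 1 = 227/81 ≈ 2.802 bits/symbol.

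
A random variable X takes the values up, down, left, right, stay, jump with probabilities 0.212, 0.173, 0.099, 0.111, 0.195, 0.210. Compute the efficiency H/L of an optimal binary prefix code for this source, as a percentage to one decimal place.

Entropy H = −Σ p log₂ p ≈ 2.5274 bits.
Huffman merges: 99/1000+111/1000→21/100; 173/1000+39/200→46/125; 21/100+21/100→21/50; 53/250+46/125→29/50; 21/50+29/50→1. L = 1289/500 ≈ 2.5780.
Efficiency = H/L = 2.5274/2.5780 = 98.0%.

98.0%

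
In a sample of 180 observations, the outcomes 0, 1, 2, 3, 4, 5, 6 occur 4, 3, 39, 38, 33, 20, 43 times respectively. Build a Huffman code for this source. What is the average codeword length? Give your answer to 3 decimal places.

Probabilities are the counts divided by 180.
Repeatedly combine the two least-probable nodes; the expected code length is the sum of the merged weights.
merge 1/60 + 1/45 → 7/180
merge 7/180 + 1/9 → 3/20
merge 3/20 + 11/60 → 1/3
merge 19/90 + 13/60 → 77/180
merge 43/180 + 1/3 → 103/180
merge 77/180 + 103/180 → 1
L = 7/180 + 3/20 + 1/3 + 77/180 + 103/180 + 1 = 227/90 ≈ 2.522 bits/symbol.

2.522 bits/symbol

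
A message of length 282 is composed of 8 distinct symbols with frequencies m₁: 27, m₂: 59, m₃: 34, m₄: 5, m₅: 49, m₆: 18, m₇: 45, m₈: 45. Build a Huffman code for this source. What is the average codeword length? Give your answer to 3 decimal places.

2.872 bits/symbol

Probabilities are the counts divided by 282.
Repeatedly combine the two least-probable nodes; the expected code length is the sum of the merged weights.
merge 5/282 + 3/47 → 23/282
merge 23/282 + 9/94 → 25/141
merge 17/141 + 15/94 → 79/282
merge 15/94 + 49/282 → 1/3
merge 25/141 + 59/282 → 109/282
merge 79/282 + 1/3 → 173/282
merge 109/282 + 173/282 → 1
L = 23/282 + 25/141 + 79/282 + 1/3 + 109/282 + 173/282 + 1 = 135/47 ≈ 2.872 bits/symbol.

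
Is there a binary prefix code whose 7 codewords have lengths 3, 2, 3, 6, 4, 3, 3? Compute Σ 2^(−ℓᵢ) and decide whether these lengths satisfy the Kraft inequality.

With common denominator 2^6 = 64: Σ 2^(−ℓᵢ) = 8/64 + 16/64 + 8/64 + 1/64 + 4/64 + 8/64 + 8/64 = 53/64 = 0.828125.
Kraft's inequality requires Σ ≤ 1; here Σ = 0.828125 ≤ 1, so such a prefix code exists.

0.828125; yes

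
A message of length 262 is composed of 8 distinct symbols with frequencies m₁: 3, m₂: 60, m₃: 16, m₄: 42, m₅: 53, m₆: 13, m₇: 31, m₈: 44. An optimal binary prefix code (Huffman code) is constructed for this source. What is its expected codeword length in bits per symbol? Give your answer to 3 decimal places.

Probabilities are the counts divided by 262.
Repeatedly combine the two least-probable nodes; the expected code length is the sum of the merged weights.
merge 3/262 + 13/262 → 8/131
merge 8/131 + 8/131 → 16/131
merge 31/262 + 16/131 → 63/262
merge 21/131 + 22/131 → 43/131
merge 53/262 + 30/131 → 113/262
merge 63/262 + 43/131 → 149/262
merge 113/262 + 149/262 → 1
L = 8/131 + 16/131 + 63/262 + 43/131 + 113/262 + 149/262 + 1 = 721/262 ≈ 2.752 bits/symbol.

2.752 bits/symbol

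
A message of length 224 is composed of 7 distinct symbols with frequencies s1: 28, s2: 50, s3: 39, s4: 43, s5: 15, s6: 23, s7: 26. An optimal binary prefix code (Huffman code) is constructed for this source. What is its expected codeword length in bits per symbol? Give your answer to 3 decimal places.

Probabilities are the counts divided by 224.
Repeatedly combine the two least-probable nodes; the expected code length is the sum of the merged weights.
merge 15/224 + 23/224 → 19/112
merge 13/112 + 1/8 → 27/112
merge 19/112 + 39/224 → 11/32
merge 43/224 + 25/112 → 93/224
merge 27/112 + 11/32 → 131/224
merge 93/224 + 131/224 → 1
L = 19/112 + 27/112 + 11/32 + 93/224 + 131/224 + 1 = 617/224 ≈ 2.754 bits/symbol.

2.754 bits/symbol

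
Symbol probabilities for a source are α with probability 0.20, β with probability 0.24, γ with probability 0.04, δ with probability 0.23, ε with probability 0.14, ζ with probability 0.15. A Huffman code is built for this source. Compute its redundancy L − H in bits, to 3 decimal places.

0.070 bits

Entropy H = −Σ p log₂ p ≈ 2.4396 bits.
Huffman merges: 1/25+7/50→9/50; 3/20+9/50→33/100; 1/5+23/100→43/100; 6/25+33/100→57/100; 43/100+57/100→1. L = 251/100 ≈ 2.5100.
L − H = 2.5100 − 2.4396 = 0.070 bits.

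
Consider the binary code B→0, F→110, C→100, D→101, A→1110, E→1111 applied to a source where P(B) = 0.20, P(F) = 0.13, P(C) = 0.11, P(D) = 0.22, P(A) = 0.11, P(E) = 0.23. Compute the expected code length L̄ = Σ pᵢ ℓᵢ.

2.94 bits/symbol

L̄ = Σ pᵢ·ℓᵢ = 0.20·1 + 0.13·3 + 0.11·3 + 0.22·3 + 0.11·4 + 0.23·4 = 2.94 bits/symbol.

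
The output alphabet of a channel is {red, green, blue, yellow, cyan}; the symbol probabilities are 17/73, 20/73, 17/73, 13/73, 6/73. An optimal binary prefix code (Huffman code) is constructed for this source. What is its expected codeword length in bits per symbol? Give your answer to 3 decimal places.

Repeatedly combine the two least-probable nodes; the expected code length is the sum of the merged weights.
merge 6/73 + 13/73 → 19/73
merge 17/73 + 17/73 → 34/73
merge 19/73 + 20/73 → 39/73
merge 34/73 + 39/73 → 1
L = 19/73 + 34/73 + 39/73 + 1 = 165/73 ≈ 2.260 bits/symbol.

2.260 bits/symbol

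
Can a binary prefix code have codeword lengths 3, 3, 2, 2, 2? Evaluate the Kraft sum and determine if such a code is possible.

1; yes

With common denominator 2^3 = 8: Σ 2^(−ℓᵢ) = 1/8 + 1/8 + 2/8 + 2/8 + 2/8 = 8/8 = 1.
Kraft's inequality requires Σ ≤ 1; here Σ = 1 ≤ 1, so such a prefix code exists.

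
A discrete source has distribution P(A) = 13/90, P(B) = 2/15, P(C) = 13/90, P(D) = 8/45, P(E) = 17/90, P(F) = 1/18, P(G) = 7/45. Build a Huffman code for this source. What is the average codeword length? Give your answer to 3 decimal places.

2.811 bits/symbol

Repeatedly combine the two least-probable nodes; the expected code length is the sum of the merged weights.
merge 1/18 + 2/15 → 17/90
merge 13/90 + 13/90 → 13/45
merge 7/45 + 8/45 → 1/3
merge 17/90 + 17/90 → 17/45
merge 13/45 + 1/3 → 28/45
merge 17/45 + 28/45 → 1
L = 17/90 + 13/45 + 1/3 + 17/45 + 28/45 + 1 = 253/90 ≈ 2.811 bits/symbol.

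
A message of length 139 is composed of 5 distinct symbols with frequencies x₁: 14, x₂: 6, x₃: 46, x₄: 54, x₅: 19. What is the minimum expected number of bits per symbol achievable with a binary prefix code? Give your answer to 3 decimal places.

Probabilities are the counts divided by 139.
Repeatedly combine the two least-probable nodes; the expected code length is the sum of the merged weights.
merge 6/139 + 14/139 → 20/139
merge 19/139 + 20/139 → 39/139
merge 39/139 + 46/139 → 85/139
merge 54/139 + 85/139 → 1
L = 20/139 + 39/139 + 85/139 + 1 = 283/139 ≈ 2.036 bits/symbol.

2.036 bits/symbol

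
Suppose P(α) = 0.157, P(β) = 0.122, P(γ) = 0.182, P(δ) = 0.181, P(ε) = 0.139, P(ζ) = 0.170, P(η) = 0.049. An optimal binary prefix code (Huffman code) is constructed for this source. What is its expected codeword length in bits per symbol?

2.808 bits/symbol

Repeatedly combine the two least-probable nodes; the expected code length is the sum of the merged weights.
merge 49/1000 + 61/500 → 171/1000
merge 139/1000 + 157/1000 → 37/125
merge 17/100 + 171/1000 → 341/1000
merge 181/1000 + 91/500 → 363/1000
merge 37/125 + 341/1000 → 637/1000
merge 363/1000 + 637/1000 → 1
L = 171/1000 + 37/125 + 341/1000 + 363/1000 + 637/1000 + 1 = 351/125 = 2.808 bits/symbol.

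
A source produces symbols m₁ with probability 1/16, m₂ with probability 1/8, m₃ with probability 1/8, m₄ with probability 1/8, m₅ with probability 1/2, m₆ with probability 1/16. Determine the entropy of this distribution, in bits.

2.125 bits

Each probability is a power of 1/2, so log₂(1/p) is an integer.
H = Σ p·log₂(1/p) = 1/16·4 + 1/8·3 + 1/8·3 + 1/8·3 + 1/2·1 + 1/16·4 = 2.125 bits.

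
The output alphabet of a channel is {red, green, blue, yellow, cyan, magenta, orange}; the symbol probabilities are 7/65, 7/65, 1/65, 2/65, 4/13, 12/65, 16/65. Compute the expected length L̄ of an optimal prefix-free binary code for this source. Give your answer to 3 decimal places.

Repeatedly combine the two least-probable nodes; the expected code length is the sum of the merged weights.
merge 1/65 + 2/65 → 3/65
merge 3/65 + 7/65 → 2/13
merge 7/65 + 2/13 → 17/65
merge 12/65 + 16/65 → 28/65
merge 17/65 + 4/13 → 37/65
merge 28/65 + 37/65 → 1
L = 3/65 + 2/13 + 17/65 + 28/65 + 37/65 + 1 = 32/13 ≈ 2.462 bits/symbol.

2.462 bits/symbol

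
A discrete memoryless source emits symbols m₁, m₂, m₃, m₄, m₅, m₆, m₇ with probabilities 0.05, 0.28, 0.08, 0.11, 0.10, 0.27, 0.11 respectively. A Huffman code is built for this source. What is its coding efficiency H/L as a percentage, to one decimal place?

Entropy H = −Σ p log₂ p ≈ 2.5646 bits.
Huffman merges: 1/20+2/25→13/100; 1/10+11/100→21/100; 11/100+13/100→6/25; 21/100+6/25→9/20; 27/100+7/25→11/20; 9/20+11/20→1. L = 129/50 ≈ 2.5800.
Efficiency = H/L = 2.5646/2.5800 = 99.4%.

99.4%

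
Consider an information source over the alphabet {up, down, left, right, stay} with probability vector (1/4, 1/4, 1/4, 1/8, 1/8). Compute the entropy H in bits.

2.25 bits

Each probability is a power of 1/2, so log₂(1/p) is an integer.
H = Σ p·log₂(1/p) = 1/4·2 + 1/4·2 + 1/4·2 + 1/8·3 + 1/8·3 = 2.25 bits.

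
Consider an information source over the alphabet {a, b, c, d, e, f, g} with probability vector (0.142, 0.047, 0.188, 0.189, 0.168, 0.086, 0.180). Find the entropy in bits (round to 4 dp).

H = −Σ pᵢ log₂ pᵢ.
−0.142·log₂(0.142) = 0.3999
−0.047·log₂(0.047) = 0.2073
−0.188·log₂(0.188) = 0.4533
−0.189·log₂(0.189) = 0.4543
−0.168·log₂(0.168) = 0.4323
−0.086·log₂(0.086) = 0.3044
−0.180·log₂(0.180) = 0.4453
Sum ≈ 2.6968 → 2.6968 bits.

2.6968 bits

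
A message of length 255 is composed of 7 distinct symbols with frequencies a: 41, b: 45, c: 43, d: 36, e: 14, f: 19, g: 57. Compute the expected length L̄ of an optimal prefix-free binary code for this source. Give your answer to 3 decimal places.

2.729 bits/symbol

Probabilities are the counts divided by 255.
Repeatedly combine the two least-probable nodes; the expected code length is the sum of the merged weights.
merge 14/255 + 19/255 → 11/85
merge 11/85 + 12/85 → 23/85
merge 41/255 + 43/255 → 28/85
merge 3/17 + 19/85 → 2/5
merge 23/85 + 28/85 → 3/5
merge 2/5 + 3/5 → 1
L = 11/85 + 23/85 + 28/85 + 2/5 + 3/5 + 1 = 232/85 ≈ 2.729 bits/symbol.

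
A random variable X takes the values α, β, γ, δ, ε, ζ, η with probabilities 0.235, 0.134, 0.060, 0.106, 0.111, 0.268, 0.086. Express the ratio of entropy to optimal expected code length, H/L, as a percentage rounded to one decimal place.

99.6%

Entropy H = −Σ p log₂ p ≈ 2.6318 bits.
Huffman merges: 3/50+43/500→73/500; 53/500+111/1000→217/1000; 67/500+73/500→7/25; 217/1000+47/200→113/250; 67/250+7/25→137/250; 113/250+137/250→1. L = 2643/1000 ≈ 2.6430.
Efficiency = H/L = 2.6318/2.6430 = 99.6%.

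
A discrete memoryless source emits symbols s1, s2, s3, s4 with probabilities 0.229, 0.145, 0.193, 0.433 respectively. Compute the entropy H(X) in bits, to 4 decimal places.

1.8719 bits

H = −Σ pᵢ log₂ pᵢ.
−0.229·log₂(0.229) = 0.4870
−0.145·log₂(0.145) = 0.4040
−0.193·log₂(0.193) = 0.4581
−0.433·log₂(0.433) = 0.5229
Sum ≈ 1.8719 → 1.8719 bits.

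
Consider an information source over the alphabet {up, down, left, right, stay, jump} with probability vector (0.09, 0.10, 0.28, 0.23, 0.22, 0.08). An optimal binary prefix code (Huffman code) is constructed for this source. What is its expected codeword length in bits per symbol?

2.44 bits/symbol

Repeatedly combine the two least-probable nodes; the expected code length is the sum of the merged weights.
merge 2/25 + 9/100 → 17/100
merge 1/10 + 17/100 → 27/100
merge 11/50 + 23/100 → 9/20
merge 27/100 + 7/25 → 11/20
merge 9/20 + 11/20 → 1
L = 17/100 + 27/100 + 9/20 + 11/20 + 1 = 61/25 = 2.44 bits/symbol.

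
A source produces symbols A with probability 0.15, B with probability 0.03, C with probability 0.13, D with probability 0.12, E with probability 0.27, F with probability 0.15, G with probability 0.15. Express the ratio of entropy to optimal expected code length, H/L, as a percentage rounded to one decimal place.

Entropy H = −Σ p log₂ p ≈ 2.6431 bits.
Huffman merges: 3/100+3/25→3/20; 13/100+3/20→7/25; 3/20+3/20→3/10; 3/20+27/100→21/50; 7/25+3/10→29/50; 21/50+29/50→1. L = 273/100 ≈ 2.7300.
Efficiency = H/L = 2.6431/2.7300 = 96.8%.

96.8%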